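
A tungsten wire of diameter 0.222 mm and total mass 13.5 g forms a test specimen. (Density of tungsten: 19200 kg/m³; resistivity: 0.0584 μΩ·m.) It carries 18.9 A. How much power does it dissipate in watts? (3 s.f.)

ρ = 0.0584 μΩ·m = 5.84×10^-8 Ω·m
A = π(d/2)² = π(1.1100e-04 m)² = 3.8708e-08 m²
L = m/(density·A) = 0.0135/(19200×3.8708e-08) = 18.17 m
R = ρL/A = (5.84×10^-8)(18.17)/(3.8708e-08) = 27.41 Ω
P = I²R = (18.9)² × 27.41 = 9790 W

9790 W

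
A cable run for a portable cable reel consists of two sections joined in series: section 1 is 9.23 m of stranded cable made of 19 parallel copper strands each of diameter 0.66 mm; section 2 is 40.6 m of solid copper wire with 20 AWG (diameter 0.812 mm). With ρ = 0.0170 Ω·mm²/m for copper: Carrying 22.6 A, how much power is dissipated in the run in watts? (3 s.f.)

ρ = 0.0170 Ω·mm²/m = 1.70×10^-8 Ω·m
Section 1: A_strand = π(3.3000e-04)² = 3.421e-07 m²; R₁ = ρL/(N·A_s) = (1.70×10^-8)(9.23)/(19×3.421e-07) = 0.02414 Ω
Section 2: A = π(0.812/2 mm)² = π(4.0600e-04 m)² = 5.178e-07 m²
R₂ = (1.70×10^-8)(40.6)/(5.178e-07) = 1.333 Ω
R = R₁ + R₂ = 1.357 Ω
P = I²R = (22.6)² × 1.357 = 693 W

693 W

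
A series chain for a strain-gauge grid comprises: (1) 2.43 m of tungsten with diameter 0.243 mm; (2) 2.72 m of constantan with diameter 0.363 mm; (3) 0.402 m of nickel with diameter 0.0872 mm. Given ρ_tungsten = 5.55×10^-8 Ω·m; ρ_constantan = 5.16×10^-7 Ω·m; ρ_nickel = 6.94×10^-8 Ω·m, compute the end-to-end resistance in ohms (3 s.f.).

Seg 1: A = π(d/2)² = π(1.2150e-04 m)² = 4.638e-08 m²
R_1 = (5.55×10^-8)(2.43)/(4.638e-08) = 2.908 Ω
Seg 2: A = π(d/2)² = π(1.8150e-04 m)² = 1.035e-07 m²
R_2 = (5.16×10^-7)(2.72)/(1.035e-07) = 13.56 Ω
Seg 3: A = π(d/2)² = π(4.3600e-05 m)² = 5.972e-09 m²
R_3 = (6.94×10^-8)(0.402)/(5.972e-09) = 4.672 Ω
R_total = R_1 + R_2 + R_3 = 21.1 Ω

21.1 Ω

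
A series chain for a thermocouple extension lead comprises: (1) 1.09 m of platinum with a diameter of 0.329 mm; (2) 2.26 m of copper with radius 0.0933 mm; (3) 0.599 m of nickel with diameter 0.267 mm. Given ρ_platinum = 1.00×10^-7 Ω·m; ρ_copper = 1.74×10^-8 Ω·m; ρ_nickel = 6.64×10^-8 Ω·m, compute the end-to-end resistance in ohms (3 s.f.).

Seg 1: A = π(d/2)² = π(1.6450e-04 m)² = 8.501e-08 m²
R_1 = (1.00×10^-7)(1.09)/(8.501e-08) = 1.282 Ω
Seg 2: A = πr² = π(9.3300e-05 m)² = 2.735e-08 m²
R_2 = (1.74×10^-8)(2.26)/(2.735e-08) = 1.438 Ω
Seg 3: A = π(d/2)² = π(1.3350e-04 m)² = 5.599e-08 m²
R_3 = (6.64×10^-8)(0.599)/(5.599e-08) = 0.7104 Ω
R_total = R_1 + R_2 + R_3 = 3.43 Ω

3.43 Ω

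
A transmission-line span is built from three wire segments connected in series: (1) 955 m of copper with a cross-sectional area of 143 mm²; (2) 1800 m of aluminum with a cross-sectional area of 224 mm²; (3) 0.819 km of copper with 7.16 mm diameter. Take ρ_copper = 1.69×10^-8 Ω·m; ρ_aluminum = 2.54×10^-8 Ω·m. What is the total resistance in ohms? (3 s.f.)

0.661 Ω

Seg 1: A = 143 mm² = 1.430e-04 m²
R_1 = (1.69×10^-8)(955)/(1.430e-04) = 0.1129 Ω
Seg 2: A = 224 mm² = 2.240e-04 m²
R_2 = (2.54×10^-8)(1800)/(2.240e-04) = 0.2041 Ω
Seg 3: A = π(d/2)² = π(3.5800e-03 m)² = 4.026e-05 m²
R_3 = (1.69×10^-8)(819)/(4.026e-05) = 0.3438 Ω
R_total = R_1 + R_2 + R_3 = 0.661 Ω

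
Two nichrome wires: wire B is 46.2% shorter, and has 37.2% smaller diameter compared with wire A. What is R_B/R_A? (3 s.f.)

R ∝ L/d², so R_B/R_A = (1 − 46.2/100) × (1 − 37.2/100)⁻²
= 0.538 × 2.536 = 1.36

1.36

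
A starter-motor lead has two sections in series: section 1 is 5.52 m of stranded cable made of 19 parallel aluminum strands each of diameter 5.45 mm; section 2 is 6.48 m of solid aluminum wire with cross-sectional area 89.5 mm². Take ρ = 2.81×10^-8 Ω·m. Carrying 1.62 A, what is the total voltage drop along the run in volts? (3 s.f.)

0.00386 V

Section 1: A_strand = π(2.7250e-03)² = 2.333e-05 m²; R₁ = ρL/(N·A_s) = (2.81×10^-8)(5.52)/(19×2.333e-05) = 3.500×10^-4 Ω
Section 2: A = 89.5 mm² = 8.950e-05 m²
R₂ = (2.81×10^-8)(6.48)/(8.950e-05) = 0.002035 Ω
R = R₁ + R₂ = 0.002384 Ω
V = IR = 1.62 × 0.002384 = 0.00386 V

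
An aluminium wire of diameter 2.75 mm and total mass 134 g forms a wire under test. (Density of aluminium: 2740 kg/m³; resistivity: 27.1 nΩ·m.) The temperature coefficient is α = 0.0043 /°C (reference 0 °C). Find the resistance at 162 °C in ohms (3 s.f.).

0.0637 Ω

ρ = 27.1 nΩ·m = 2.71×10^-8 Ω·m
A = π(d/2)² = π(1.3750e-03 m)² = 5.9396e-06 m²
L = m/(density·A) = 0.134/(2740×5.9396e-06) = 8.234 m
R = ρL/A = (2.71×10^-8)(8.234)/(5.9396e-06) = 0.03757 Ω
R(162 °C) = 0.03757 × (1 + 0.0043×162) = 0.0637 Ω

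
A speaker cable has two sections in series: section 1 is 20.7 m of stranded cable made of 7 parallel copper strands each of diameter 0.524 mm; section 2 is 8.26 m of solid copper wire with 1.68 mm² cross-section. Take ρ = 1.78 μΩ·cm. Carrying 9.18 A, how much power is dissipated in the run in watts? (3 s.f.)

ρ = 1.78 μΩ·cm = 1.78×10^-8 Ω·m
Section 1: A_strand = π(2.6200e-04)² = 2.157e-07 m²; R₁ = ρL/(N·A_s) = (1.78×10^-8)(20.7)/(7×2.157e-07) = 0.2441 Ω
Section 2: A = 1.68 mm² = 1.680e-06 m²
R₂ = (1.78×10^-8)(8.26)/(1.680e-06) = 0.08752 Ω
R = R₁ + R₂ = 0.3316 Ω
P = I²R = (9.18)² × 0.3316 = 27.9 W

27.9 W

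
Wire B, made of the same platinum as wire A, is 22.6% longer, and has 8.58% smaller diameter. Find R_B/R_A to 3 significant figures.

1.47

R ∝ L/d², so R_B/R_A = (1 + 22.6/100) × (1 − 8.58/100)⁻²
= 1.226 × 1.196 = 1.47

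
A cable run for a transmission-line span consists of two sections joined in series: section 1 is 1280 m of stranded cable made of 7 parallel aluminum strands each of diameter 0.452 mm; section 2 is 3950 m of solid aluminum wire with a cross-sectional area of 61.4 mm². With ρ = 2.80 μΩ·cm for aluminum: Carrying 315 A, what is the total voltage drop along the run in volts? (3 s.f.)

ρ = 2.80 μΩ·cm = 2.80×10^-8 Ω·m
Section 1: A_strand = π(2.2600e-04)² = 1.605e-07 m²; R₁ = ρL/(N·A_s) = (2.80×10^-8)(1280)/(7×1.605e-07) = 31.91 Ω
Section 2: A = 61.4 mm² = 6.140e-05 m²
R₂ = (2.80×10^-8)(3950)/(6.140e-05) = 1.801 Ω
R = R₁ + R₂ = 33.71 Ω
V = IR = 315 × 33.71 = 10600 V

10600 V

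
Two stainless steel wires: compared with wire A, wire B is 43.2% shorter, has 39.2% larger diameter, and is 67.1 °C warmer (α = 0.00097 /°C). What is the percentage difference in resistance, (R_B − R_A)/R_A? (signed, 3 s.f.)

R ∝ ρL/d² with ρ ∝ (1+αΔT), so R_B/R_A = (1 − 43.2/100) × (1 + 39.2/100)⁻² × (1 + 0.00097×67.1)
= 0.568 × 0.5161 × 1.065 = 0.3122
(R_B − R_A)/R_A = 0.3122 − 1 = -68.8%

-68.8%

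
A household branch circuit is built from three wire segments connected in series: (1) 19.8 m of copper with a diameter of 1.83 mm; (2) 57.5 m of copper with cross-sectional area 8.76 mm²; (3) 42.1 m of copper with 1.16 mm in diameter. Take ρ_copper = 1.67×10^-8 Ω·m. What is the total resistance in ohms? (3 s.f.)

Seg 1: A = π(d/2)² = π(9.1500e-04 m)² = 2.630e-06 m²
R_1 = (1.67×10^-8)(19.8)/(2.630e-06) = 0.1257 Ω
Seg 2: A = 8.76 mm² = 8.760e-06 m²
R_2 = (1.67×10^-8)(57.5)/(8.760e-06) = 0.1096 Ω
Seg 3: A = π(d/2)² = π(5.8000e-04 m)² = 1.057e-06 m²
R_3 = (1.67×10^-8)(42.1)/(1.057e-06) = 0.6653 Ω
R_total = R_1 + R_2 + R_3 = 0.901 Ω

0.901 Ω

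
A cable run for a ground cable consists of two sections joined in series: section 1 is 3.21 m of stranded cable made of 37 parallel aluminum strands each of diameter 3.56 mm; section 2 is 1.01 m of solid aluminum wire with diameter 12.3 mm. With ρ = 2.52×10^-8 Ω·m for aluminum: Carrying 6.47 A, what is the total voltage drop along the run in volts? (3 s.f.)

0.00281 V

Section 1: A_strand = π(1.7800e-03)² = 9.954e-06 m²; R₁ = ρL/(N·A_s) = (2.52×10^-8)(3.21)/(37×9.954e-06) = 2.196×10^-4 Ω
Section 2: A = π(d/2)² = π(6.1500e-03 m)² = 1.188e-04 m²
R₂ = (2.52×10^-8)(1.01)/(1.188e-04) = 2.142×10^-4 Ω
R = R₁ + R₂ = 4.338×10^-4 Ω
V = IR = 6.47 × 4.338×10^-4 = 0.00281 V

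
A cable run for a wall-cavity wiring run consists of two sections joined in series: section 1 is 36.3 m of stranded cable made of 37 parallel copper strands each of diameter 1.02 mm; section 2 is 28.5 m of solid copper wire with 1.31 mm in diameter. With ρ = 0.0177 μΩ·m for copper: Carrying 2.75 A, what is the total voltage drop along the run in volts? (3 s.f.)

ρ = 0.0177 μΩ·m = 1.77×10^-8 Ω·m
Section 1: A_strand = π(5.1000e-04)² = 8.171e-07 m²; R₁ = ρL/(N·A_s) = (1.77×10^-8)(36.3)/(37×8.171e-07) = 0.02125 Ω
Section 2: A = π(d/2)² = π(6.5500e-04 m)² = 1.348e-06 m²
R₂ = (1.77×10^-8)(28.5)/(1.348e-06) = 0.3743 Ω
R = R₁ + R₂ = 0.3955 Ω
V = IR = 2.75 × 0.3955 = 1.09 V

1.09 V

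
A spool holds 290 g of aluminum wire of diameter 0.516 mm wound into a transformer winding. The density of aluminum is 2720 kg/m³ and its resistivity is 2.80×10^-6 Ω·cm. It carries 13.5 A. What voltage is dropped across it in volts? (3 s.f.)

922 V

ρ = 2.80×10^-6 Ω·cm = 2.80×10^-8 Ω·m
A = π(d/2)² = π(2.5800e-04 m)² = 2.0912e-07 m²
L = m/(density·A) = 0.29/(2720×2.0912e-07) = 509.8 m
R = ρL/A = (2.80×10^-8)(509.8)/(2.0912e-07) = 68.27 Ω
V = IR = 13.5 × 68.27 = 922 V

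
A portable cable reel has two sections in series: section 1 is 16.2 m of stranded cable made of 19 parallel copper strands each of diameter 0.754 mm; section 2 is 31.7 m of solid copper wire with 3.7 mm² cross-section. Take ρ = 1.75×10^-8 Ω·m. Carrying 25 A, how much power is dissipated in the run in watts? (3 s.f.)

Section 1: A_strand = π(3.7700e-04)² = 4.465e-07 m²; R₁ = ρL/(N·A_s) = (1.75×10^-8)(16.2)/(19×4.465e-07) = 0.03342 Ω
Section 2: A = 3.7 mm² = 3.700e-06 m²
R₂ = (1.75×10^-8)(31.7)/(3.700e-06) = 0.1499 Ω
R = R₁ + R₂ = 0.1833 Ω
P = I²R = (25)² × 0.1833 = 115 W

115 W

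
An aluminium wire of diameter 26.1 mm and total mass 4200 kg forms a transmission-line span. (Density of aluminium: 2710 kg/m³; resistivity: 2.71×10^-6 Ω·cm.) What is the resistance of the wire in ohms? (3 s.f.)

0.147 Ω

ρ = 2.71×10^-6 Ω·cm = 2.71×10^-8 Ω·m
A = π(d/2)² = π(1.3050e-02 m)² = 5.3502e-04 m²
L = m/(density·A) = 4200/(2710×5.3502e-04) = 2897 m
R = ρL/A = (2.71×10^-8)(2897)/(5.3502e-04) = 0.147 Ω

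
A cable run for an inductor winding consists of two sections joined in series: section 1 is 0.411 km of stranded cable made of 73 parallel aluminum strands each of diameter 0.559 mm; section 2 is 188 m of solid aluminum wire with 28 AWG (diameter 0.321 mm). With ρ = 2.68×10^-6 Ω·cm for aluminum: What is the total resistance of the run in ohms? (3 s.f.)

62.9 Ω

ρ = 2.68×10^-6 Ω·cm = 2.68×10^-8 Ω·m
Section 1: A_strand = π(2.7950e-04)² = 2.454e-07 m²; R₁ = ρL/(N·A_s) = (2.68×10^-8)(411)/(73×2.454e-07) = 0.6148 Ω
Section 2: A = π(0.321/2 mm)² = π(1.6050e-04 m)² = 8.093e-08 m²
R₂ = (2.68×10^-8)(188)/(8.093e-08) = 62.26 Ω
R = R₁ + R₂ = 62.9 Ω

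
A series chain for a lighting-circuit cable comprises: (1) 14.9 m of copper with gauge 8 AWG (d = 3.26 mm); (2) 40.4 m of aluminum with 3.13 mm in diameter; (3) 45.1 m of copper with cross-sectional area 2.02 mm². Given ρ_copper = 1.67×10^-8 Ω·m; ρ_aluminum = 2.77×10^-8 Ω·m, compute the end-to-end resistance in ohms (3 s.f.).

0.548 Ω

Seg 1: A = π(3.26/2 mm)² = π(1.6300e-03 m)² = 8.347e-06 m²
R_1 = (1.67×10^-8)(14.9)/(8.347e-06) = 0.02981 Ω
Seg 2: A = π(d/2)² = π(1.5650e-03 m)² = 7.694e-06 m²
R_2 = (2.77×10^-8)(40.4)/(7.694e-06) = 0.1454 Ω
Seg 3: A = 2.02 mm² = 2.020e-06 m²
R_3 = (1.67×10^-8)(45.1)/(2.020e-06) = 0.3729 Ω
R_total = R_1 + R_2 + R_3 = 0.548 Ω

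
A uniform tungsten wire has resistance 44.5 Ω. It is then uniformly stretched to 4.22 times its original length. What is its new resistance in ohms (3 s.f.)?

792 Ω

Volume constant ⇒ A' = A/k with k = 4.22. R' = ρ(kL)/(A/k) = k²R.
R' = 17.81 × 44.5 = 792 Ω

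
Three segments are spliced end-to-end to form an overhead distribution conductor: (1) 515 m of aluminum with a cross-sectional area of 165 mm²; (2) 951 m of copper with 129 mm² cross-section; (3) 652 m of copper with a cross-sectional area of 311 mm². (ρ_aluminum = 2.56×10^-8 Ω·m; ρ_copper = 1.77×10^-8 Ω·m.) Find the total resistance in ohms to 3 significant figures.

Seg 1: A = 165 mm² = 1.650e-04 m²
R_1 = (2.56×10^-8)(515)/(1.650e-04) = 0.0799 Ω
Seg 2: A = 129 mm² = 1.290e-04 m²
R_2 = (1.77×10^-8)(951)/(1.290e-04) = 0.1305 Ω
Seg 3: A = 311 mm² = 3.110e-04 m²
R_3 = (1.77×10^-8)(652)/(3.110e-04) = 0.03711 Ω
R_total = R_1 + R_2 + R_3 = 0.247 Ω

0.247 Ω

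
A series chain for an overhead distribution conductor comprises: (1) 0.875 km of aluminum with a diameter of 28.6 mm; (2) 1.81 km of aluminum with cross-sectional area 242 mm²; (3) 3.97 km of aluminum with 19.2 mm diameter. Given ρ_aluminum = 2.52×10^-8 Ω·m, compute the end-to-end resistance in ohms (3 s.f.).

Seg 1: A = π(d/2)² = π(1.4300e-02 m)² = 6.424e-04 m²
R_1 = (2.52×10^-8)(875)/(6.424e-04) = 0.03432 Ω
Seg 2: A = 242 mm² = 2.420e-04 m²
R_2 = (2.52×10^-8)(1810)/(2.420e-04) = 0.1885 Ω
Seg 3: A = π(d/2)² = π(9.6000e-03 m)² = 2.895e-04 m²
R_3 = (2.52×10^-8)(3970)/(2.895e-04) = 0.3455 Ω
R_total = R_1 + R_2 + R_3 = 0.568 Ω

0.568 Ω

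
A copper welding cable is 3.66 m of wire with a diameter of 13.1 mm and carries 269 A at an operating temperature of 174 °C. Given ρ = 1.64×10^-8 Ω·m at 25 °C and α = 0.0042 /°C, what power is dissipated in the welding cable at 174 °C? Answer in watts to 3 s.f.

A = π(d/2)² = π(6.5500e-03 m)² = 1.348e-04 m²
R₍25₎ = ρL/A = (1.64×10^-8)(3.66)/(1.348e-04) = 4.453×10^-4 Ω
R₍174₎ = R₍25₎(1 + αΔT) = 4.453×10^-4 × (1 + 0.0042×149) = 7.240×10^-4 Ω
P = I²R = (269)² × 7.240×10^-4 = 52.4 W

52.4 W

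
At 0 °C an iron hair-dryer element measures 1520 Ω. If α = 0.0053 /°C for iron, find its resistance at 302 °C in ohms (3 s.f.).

3950 Ω

ΔT = 302 − 0 = 302 °C
R = R₀(1 + αΔT) = 1520 × (1 + 0.0053×302) = 1520 × 2.601 = 3950 Ω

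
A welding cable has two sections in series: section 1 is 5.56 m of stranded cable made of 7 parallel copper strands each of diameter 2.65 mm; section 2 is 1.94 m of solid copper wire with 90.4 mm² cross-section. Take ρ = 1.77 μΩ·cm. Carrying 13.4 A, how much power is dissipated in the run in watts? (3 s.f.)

ρ = 1.77 μΩ·cm = 1.77×10^-8 Ω·m
Section 1: A_strand = π(1.3250e-03)² = 5.515e-06 m²; R₁ = ρL/(N·A_s) = (1.77×10^-8)(5.56)/(7×5.515e-06) = 0.002549 Ω
Section 2: A = 90.4 mm² = 9.040e-05 m²
R₂ = (1.77×10^-8)(1.94)/(9.040e-05) = 3.798×10^-4 Ω
R = R₁ + R₂ = 0.002929 Ω
P = I²R = (13.4)² × 0.002929 = 0.526 W

0.526 W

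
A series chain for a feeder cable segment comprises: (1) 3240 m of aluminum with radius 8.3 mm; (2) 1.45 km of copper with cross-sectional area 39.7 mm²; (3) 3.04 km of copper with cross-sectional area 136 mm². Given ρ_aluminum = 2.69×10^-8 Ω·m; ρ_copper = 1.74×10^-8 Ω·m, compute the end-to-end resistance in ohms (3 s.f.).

Seg 1: A = πr² = π(8.3000e-03 m)² = 2.164e-04 m²
R_1 = (2.69×10^-8)(3240)/(2.164e-04) = 0.4027 Ω
Seg 2: A = 39.7 mm² = 3.970e-05 m²
R_2 = (1.74×10^-8)(1450)/(3.970e-05) = 0.6355 Ω
Seg 3: A = 136 mm² = 1.360e-04 m²
R_3 = (1.74×10^-8)(3040)/(1.360e-04) = 0.3889 Ω
R_total = R_1 + R_2 + R_3 = 1.43 Ω

1.43 Ω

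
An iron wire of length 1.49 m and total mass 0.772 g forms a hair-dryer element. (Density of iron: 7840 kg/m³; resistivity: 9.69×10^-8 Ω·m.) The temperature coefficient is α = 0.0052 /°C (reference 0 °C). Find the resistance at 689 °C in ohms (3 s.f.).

A = m/(density·L) = 7.720×10^-4/(7840×1.49) = 6.6087e-08 m²
R = ρL/A = (9.69×10^-8)(1.49)/(6.6087e-08) = 2.185 Ω
R(689 °C) = 2.185 × (1 + 0.0052×689) = 10.0 Ω

10.0 Ω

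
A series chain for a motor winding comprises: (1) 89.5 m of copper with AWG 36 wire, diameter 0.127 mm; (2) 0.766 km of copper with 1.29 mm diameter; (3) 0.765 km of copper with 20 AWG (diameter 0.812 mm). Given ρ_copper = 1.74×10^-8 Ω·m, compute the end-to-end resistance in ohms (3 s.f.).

159 Ω

Seg 1: A = π(0.127/2 mm)² = π(6.3500e-05 m)² = 1.267e-08 m²
R_1 = (1.74×10^-8)(89.5)/(1.267e-08) = 122.9 Ω
Seg 2: A = π(d/2)² = π(6.4500e-04 m)² = 1.307e-06 m²
R_2 = (1.74×10^-8)(766)/(1.307e-06) = 10.2 Ω
Seg 3: A = π(0.812/2 mm)² = π(4.0600e-04 m)² = 5.178e-07 m²
R_3 = (1.74×10^-8)(765)/(5.178e-07) = 25.7 Ω
R_total = R_1 + R_2 + R_3 = 159 Ω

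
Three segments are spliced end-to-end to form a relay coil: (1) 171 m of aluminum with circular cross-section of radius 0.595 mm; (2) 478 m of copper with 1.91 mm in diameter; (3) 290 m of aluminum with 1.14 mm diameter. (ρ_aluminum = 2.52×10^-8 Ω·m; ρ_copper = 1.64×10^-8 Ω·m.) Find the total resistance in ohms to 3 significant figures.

Seg 1: A = πr² = π(5.9500e-04 m)² = 1.112e-06 m²
R_1 = (2.52×10^-8)(171)/(1.112e-06) = 3.874 Ω
Seg 2: A = π(d/2)² = π(9.5500e-04 m)² = 2.865e-06 m²
R_2 = (1.64×10^-8)(478)/(2.865e-06) = 2.736 Ω
Seg 3: A = π(d/2)² = π(5.7000e-04 m)² = 1.021e-06 m²
R_3 = (2.52×10^-8)(290)/(1.021e-06) = 7.16 Ω
R_total = R_1 + R_2 + R_3 = 13.8 Ω

13.8 Ω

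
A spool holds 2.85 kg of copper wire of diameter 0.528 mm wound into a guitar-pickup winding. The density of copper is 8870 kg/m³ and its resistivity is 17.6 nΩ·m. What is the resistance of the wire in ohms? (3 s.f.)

ρ = 17.6 nΩ·m = 1.76×10^-8 Ω·m
A = π(d/2)² = π(2.6400e-04 m)² = 2.1896e-07 m²
L = m/(density·A) = 2.85/(8870×2.1896e-07) = 1467 m
R = ρL/A = (1.76×10^-8)(1467)/(2.1896e-07) = 118 Ω

118 Ω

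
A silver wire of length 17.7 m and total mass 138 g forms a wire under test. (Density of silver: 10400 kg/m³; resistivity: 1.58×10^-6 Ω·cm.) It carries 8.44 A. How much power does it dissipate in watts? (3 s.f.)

ρ = 1.58×10^-6 Ω·cm = 1.58×10^-8 Ω·m
A = m/(density·L) = 0.138/(10400×17.7) = 7.4967e-07 m²
R = ρL/A = (1.58×10^-8)(17.7)/(7.4967e-07) = 0.373 Ω
P = I²R = (8.44)² × 0.373 = 26.6 W

26.6 W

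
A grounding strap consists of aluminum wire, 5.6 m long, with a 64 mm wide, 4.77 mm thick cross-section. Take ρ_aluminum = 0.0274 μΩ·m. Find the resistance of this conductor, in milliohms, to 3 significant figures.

0.503 mΩ

ρ = 0.0274 μΩ·m = 2.74×10^-8 Ω·m
A = 64 × 4.77 mm² = 305 mm² = 3.053e-04 m²
R = ρL/A = (2.74×10^-8)(5.6 m)/(3.053e-04 m²) = 0.503 mΩ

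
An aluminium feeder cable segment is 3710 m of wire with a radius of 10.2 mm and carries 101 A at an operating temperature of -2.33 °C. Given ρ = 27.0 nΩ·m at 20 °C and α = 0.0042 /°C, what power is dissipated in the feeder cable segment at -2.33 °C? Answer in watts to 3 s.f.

ρ = 27.0 nΩ·m = 2.70×10^-8 Ω·m
A = πr² = π(1.0200e-02 m)² = 3.269e-04 m²
R₍20₎ = ρL/A = (2.70×10^-8)(3710)/(3.269e-04) = 0.3065 Ω
R₍-2.33₎ = R₍20₎(1 + αΔT) = 0.3065 × (1 + 0.0042×-22.3) = 0.2777 Ω
P = I²R = (101)² × 0.2777 = 2830 W

2830 W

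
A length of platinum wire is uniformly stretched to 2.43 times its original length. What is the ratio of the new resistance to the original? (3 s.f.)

5.90

Volume constant ⇒ A' = A/k with k = 2.43. R' = ρ(kL)/(A/k) = k²R.
Factor = 5.90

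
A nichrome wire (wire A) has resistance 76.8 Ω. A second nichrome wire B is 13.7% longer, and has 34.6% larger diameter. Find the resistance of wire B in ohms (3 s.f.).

48.2 Ω

R ∝ L/d², so R_B/R_A = (1 + 13.7/100) × (1 + 34.6/100)⁻²
= 1.137 × 0.552 = 0.6276
R_B = 0.6276 × 76.8 = 48.2 Ω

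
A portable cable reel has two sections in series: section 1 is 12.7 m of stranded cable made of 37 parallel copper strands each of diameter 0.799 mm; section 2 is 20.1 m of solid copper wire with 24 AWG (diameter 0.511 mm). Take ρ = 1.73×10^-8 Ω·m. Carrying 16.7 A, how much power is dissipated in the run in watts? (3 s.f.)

Section 1: A_strand = π(3.9950e-04)² = 5.014e-07 m²; R₁ = ρL/(N·A_s) = (1.73×10^-8)(12.7)/(37×5.014e-07) = 0.01184 Ω
Section 2: A = π(0.511/2 mm)² = π(2.5550e-04 m)² = 2.051e-07 m²
R₂ = (1.73×10^-8)(20.1)/(2.051e-07) = 1.696 Ω
R = R₁ + R₂ = 1.707 Ω
P = I²R = (16.7)² × 1.707 = 476 W

476 W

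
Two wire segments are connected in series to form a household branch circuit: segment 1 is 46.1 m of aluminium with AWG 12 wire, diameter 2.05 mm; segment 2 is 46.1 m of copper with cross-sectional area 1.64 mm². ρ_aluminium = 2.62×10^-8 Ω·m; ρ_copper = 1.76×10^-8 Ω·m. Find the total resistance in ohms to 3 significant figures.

Segment 1: A = π(2.05/2 mm)² = π(1.0250e-03 m)² = 3.301e-06 m²
R₁ = ρL/A = (2.62×10^-8)(46.1)/(3.301e-06) = 0.3659 Ω
Segment 2: A = 1.64 mm² = 1.640e-06 m²
R₂ = (1.76×10^-8)(46.1)/(1.640e-06) = 0.4947 Ω
R = R₁ + R₂ = 0.861 Ω

0.861 Ω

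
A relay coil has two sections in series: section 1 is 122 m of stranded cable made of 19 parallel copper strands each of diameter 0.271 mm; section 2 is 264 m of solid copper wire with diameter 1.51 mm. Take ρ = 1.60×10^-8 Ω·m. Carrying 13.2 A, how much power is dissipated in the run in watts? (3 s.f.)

Section 1: A_strand = π(1.3550e-04)² = 5.768e-08 m²; R₁ = ρL/(N·A_s) = (1.60×10^-8)(122)/(19×5.768e-08) = 1.781 Ω
Section 2: A = π(d/2)² = π(7.5500e-04 m)² = 1.791e-06 m²
R₂ = (1.60×10^-8)(264)/(1.791e-06) = 2.359 Ω
R = R₁ + R₂ = 4.14 Ω
P = I²R = (13.2)² × 4.14 = 721 W

721 W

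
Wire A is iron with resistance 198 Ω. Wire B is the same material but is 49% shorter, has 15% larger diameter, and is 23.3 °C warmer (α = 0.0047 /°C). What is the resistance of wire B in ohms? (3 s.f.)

R ∝ ρL/d² with ρ ∝ (1+αΔT), so R_B/R_A = (1 − 49/100) × (1 + 15/100)⁻² × (1 + 0.0047×23.3)
= 0.51 × 0.7561 × 1.109 = 0.4279
R_B = 0.4279 × 198 = 84.7 Ω

84.7 Ω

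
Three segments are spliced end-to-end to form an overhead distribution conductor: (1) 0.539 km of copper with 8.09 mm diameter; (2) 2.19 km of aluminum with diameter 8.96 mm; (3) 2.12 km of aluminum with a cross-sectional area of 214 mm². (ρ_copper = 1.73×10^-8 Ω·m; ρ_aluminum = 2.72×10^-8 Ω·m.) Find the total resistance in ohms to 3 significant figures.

Seg 1: A = π(d/2)² = π(4.0450e-03 m)² = 5.140e-05 m²
R_1 = (1.73×10^-8)(539)/(5.140e-05) = 0.1814 Ω
Seg 2: A = π(d/2)² = π(4.4800e-03 m)² = 6.305e-05 m²
R_2 = (2.72×10^-8)(2190)/(6.305e-05) = 0.9447 Ω
Seg 3: A = 214 mm² = 2.140e-04 m²
R_3 = (2.72×10^-8)(2120)/(2.140e-04) = 0.2695 Ω
R_total = R_1 + R_2 + R_3 = 1.40 Ω

1.40 Ω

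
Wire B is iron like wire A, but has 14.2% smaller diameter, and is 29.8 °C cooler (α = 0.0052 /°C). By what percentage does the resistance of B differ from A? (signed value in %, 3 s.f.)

R ∝ ρL/d² with ρ ∝ (1+αΔT), so R_B/R_A = (1 − 14.2/100)⁻² × (1 − 0.0052×29.8)
= 1.358 × 0.845 = 1.148
(R_B − R_A)/R_A = 1.148 − 1 = 14.8%

14.8%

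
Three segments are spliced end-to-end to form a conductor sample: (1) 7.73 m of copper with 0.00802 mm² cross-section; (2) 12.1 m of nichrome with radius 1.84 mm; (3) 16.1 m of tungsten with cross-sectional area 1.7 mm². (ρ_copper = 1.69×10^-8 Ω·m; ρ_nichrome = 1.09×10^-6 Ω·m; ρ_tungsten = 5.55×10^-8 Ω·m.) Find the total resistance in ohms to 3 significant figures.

18.1 Ω

Seg 1: A = 0.00802 mm² = 8.020e-09 m²
R_1 = (1.69×10^-8)(7.73)/(8.020e-09) = 16.29 Ω
Seg 2: A = πr² = π(1.8400e-03 m)² = 1.064e-05 m²
R_2 = (1.09×10^-6)(12.1)/(1.064e-05) = 1.24 Ω
Seg 3: A = 1.7 mm² = 1.700e-06 m²
R_3 = (5.55×10^-8)(16.1)/(1.700e-06) = 0.5256 Ω
R_total = R_1 + R_2 + R_3 = 18.1 Ω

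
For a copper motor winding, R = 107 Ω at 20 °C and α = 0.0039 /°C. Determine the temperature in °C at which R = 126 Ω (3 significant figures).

65.5 °C

R = R₀(1 + α(T − T₀)) ⇒ T = T₀ + (R/R₀ − 1)/α
T = 20 + (126/107 − 1)/0.0039 = 20 + (0.1776)/0.0039 = 65.5 °C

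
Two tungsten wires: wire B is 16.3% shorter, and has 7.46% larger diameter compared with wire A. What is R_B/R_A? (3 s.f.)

0.725

R ∝ L/d², so R_B/R_A = (1 − 16.3/100) × (1 + 7.46/100)⁻²
= 0.837 × 0.866 = 0.725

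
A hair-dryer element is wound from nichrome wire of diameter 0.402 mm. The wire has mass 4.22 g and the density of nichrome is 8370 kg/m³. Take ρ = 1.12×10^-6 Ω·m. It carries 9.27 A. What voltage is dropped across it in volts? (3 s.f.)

A = π(d/2)² = π(2.0100e-04 m)² = 1.2692e-07 m²
L = m/(density·A) = 0.00422/(8370×1.2692e-07) = 3.972 m
R = ρL/A = (1.12×10^-6)(3.972)/(1.2692e-07) = 35.05 Ω
V = IR = 9.27 × 35.05 = 325 V

325 V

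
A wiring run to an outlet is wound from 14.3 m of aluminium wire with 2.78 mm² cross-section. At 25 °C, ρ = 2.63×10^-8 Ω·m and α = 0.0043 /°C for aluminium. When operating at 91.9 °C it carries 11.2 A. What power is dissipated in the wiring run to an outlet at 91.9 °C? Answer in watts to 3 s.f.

A = 2.78 mm² = 2.780e-06 m²
R₍25₎ = ρL/A = (2.63×10^-8)(14.3)/(2.780e-06) = 0.1353 Ω
R₍91.9₎ = R₍25₎(1 + αΔT) = 0.1353 × (1 + 0.0043×66.9) = 0.1742 Ω
P = I²R = (11.2)² × 0.1742 = 21.9 W

21.9 W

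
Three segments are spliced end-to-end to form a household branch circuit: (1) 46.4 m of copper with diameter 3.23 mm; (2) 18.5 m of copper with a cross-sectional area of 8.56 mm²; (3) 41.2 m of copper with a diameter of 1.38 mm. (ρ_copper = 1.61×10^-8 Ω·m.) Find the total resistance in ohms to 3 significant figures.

Seg 1: A = π(d/2)² = π(1.6150e-03 m)² = 8.194e-06 m²
R_1 = (1.61×10^-8)(46.4)/(8.194e-06) = 0.09117 Ω
Seg 2: A = 8.56 mm² = 8.560e-06 m²
R_2 = (1.61×10^-8)(18.5)/(8.560e-06) = 0.0348 Ω
Seg 3: A = π(d/2)² = π(6.9000e-04 m)² = 1.496e-06 m²
R_3 = (1.61×10^-8)(41.2)/(1.496e-06) = 0.4435 Ω
R_total = R_1 + R_2 + R_3 = 0.569 Ω

0.569 Ω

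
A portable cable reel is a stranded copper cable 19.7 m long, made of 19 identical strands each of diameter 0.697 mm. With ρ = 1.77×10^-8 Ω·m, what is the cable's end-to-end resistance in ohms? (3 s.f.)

0.0481 Ω

A_strand = π(3.4850e-04 m)² = 3.816e-07 m²
R_strand = ρL/A = (1.77×10^-8)(19.7)/(3.816e-07) = 0.9139 Ω
R_total = R_strand/N = 0.9139/19 = 0.0481 Ω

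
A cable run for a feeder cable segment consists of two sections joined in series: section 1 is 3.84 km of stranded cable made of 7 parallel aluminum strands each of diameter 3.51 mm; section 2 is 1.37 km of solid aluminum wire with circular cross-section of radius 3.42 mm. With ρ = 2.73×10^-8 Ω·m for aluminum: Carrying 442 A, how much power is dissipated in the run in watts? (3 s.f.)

Section 1: A_strand = π(1.7550e-03)² = 9.676e-06 m²; R₁ = ρL/(N·A_s) = (2.73×10^-8)(3840)/(7×9.676e-06) = 1.548 Ω
Section 2: A = πr² = π(3.4200e-03 m)² = 3.675e-05 m²
R₂ = (2.73×10^-8)(1370)/(3.675e-05) = 1.018 Ω
R = R₁ + R₂ = 2.566 Ω
P = I²R = (442)² × 2.566 = 5.01×10^5 W

5.01×10^5 W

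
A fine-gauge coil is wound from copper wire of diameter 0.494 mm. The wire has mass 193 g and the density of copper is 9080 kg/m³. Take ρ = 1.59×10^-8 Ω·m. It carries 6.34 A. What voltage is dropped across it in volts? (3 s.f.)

A = π(d/2)² = π(2.4700e-04 m)² = 1.9167e-07 m²
L = m/(density·A) = 0.193/(9080×1.9167e-07) = 110.9 m
R = ρL/A = (1.59×10^-8)(110.9)/(1.9167e-07) = 9.2 Ω
V = IR = 6.34 × 9.2 = 58.3 V

58.3 V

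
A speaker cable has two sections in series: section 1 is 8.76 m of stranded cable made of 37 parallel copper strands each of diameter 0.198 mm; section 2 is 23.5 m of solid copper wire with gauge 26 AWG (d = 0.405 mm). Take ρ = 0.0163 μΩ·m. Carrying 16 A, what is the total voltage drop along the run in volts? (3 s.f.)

49.6 V

ρ = 0.0163 μΩ·m = 1.63×10^-8 Ω·m
Section 1: A_strand = π(9.9000e-05)² = 3.079e-08 m²; R₁ = ρL/(N·A_s) = (1.63×10^-8)(8.76)/(37×3.079e-08) = 0.1253 Ω
Section 2: A = π(0.405/2 mm)² = π(2.0250e-04 m)² = 1.288e-07 m²
R₂ = (1.63×10^-8)(23.5)/(1.288e-07) = 2.973 Ω
R = R₁ + R₂ = 3.099 Ω
V = IR = 16 × 3.099 = 49.6 V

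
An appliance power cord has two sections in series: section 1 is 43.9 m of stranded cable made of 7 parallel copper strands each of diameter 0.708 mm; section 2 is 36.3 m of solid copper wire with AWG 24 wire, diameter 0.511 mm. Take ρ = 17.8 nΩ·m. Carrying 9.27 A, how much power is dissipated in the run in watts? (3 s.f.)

ρ = 17.8 nΩ·m = 1.78×10^-8 Ω·m
Section 1: A_strand = π(3.5400e-04)² = 3.937e-07 m²; R₁ = ρL/(N·A_s) = (1.78×10^-8)(43.9)/(7×3.937e-07) = 0.2836 Ω
Section 2: A = π(0.511/2 mm)² = π(2.5550e-04 m)² = 2.051e-07 m²
R₂ = (1.78×10^-8)(36.3)/(2.051e-07) = 3.151 Ω
R = R₁ + R₂ = 3.434 Ω
P = I²R = (9.27)² × 3.434 = 295 W

295 W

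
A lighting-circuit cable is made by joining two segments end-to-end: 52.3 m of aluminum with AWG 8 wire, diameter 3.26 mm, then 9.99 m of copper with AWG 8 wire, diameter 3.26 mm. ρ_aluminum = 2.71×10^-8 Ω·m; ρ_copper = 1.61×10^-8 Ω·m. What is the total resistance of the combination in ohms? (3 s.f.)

Segment 1: A = π(3.26/2 mm)² = π(1.6300e-03 m)² = 8.347e-06 m²
R₁ = ρL/A = (2.71×10^-8)(52.3)/(8.347e-06) = 0.1698 Ω
R₂ = (1.61×10^-8)(9.99)/(8.347e-06) = 0.01927 Ω
R = R₁ + R₂ = 0.189 Ω

0.189 Ω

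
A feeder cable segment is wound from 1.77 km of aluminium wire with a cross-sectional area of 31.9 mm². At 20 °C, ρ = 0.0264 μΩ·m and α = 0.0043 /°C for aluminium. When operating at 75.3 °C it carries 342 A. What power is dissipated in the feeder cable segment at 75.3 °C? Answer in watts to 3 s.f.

ρ = 0.0264 μΩ·m = 2.64×10^-8 Ω·m
A = 31.9 mm² = 3.190e-05 m²
R₍20₎ = ρL/A = (2.64×10^-8)(1770)/(3.190e-05) = 1.465 Ω
R₍75.3₎ = R₍20₎(1 + αΔT) = 1.465 × (1 + 0.0043×55.3) = 1.813 Ω
P = I²R = (342)² × 1.813 = 2.12×10^5 W

2.12×10^5 W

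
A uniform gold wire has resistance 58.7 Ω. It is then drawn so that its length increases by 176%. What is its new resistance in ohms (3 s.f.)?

k = 1 + 176/100 = 2.76; volume constant ⇒ A' = A/k, so R' = k²R.
R' = 7.618 × 58.7 = 447 Ω

447 Ω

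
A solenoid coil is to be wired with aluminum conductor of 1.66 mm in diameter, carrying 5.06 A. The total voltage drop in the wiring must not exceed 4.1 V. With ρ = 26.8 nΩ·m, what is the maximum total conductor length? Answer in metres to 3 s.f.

65.4 m

ρ = 26.8 nΩ·m = 2.68×10^-8 Ω·m
A = π(d/2)² = π(8.3000e-04 m)² = 2.164e-06 m²
L_max = V_max·A/(1·ρI) = (4.1)(2.164e-06)/(2.68×10^-8×5.06) = 65.4 m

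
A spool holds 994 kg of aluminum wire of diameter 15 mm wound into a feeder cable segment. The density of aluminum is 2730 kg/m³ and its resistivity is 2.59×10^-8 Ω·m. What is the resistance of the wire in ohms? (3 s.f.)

0.302 Ω

A = π(d/2)² = π(7.5000e-03 m)² = 1.7671e-04 m²
L = m/(density·A) = 994/(2730×1.7671e-04) = 2060 m
R = ρL/A = (2.59×10^-8)(2060)/(1.7671e-04) = 0.302 Ω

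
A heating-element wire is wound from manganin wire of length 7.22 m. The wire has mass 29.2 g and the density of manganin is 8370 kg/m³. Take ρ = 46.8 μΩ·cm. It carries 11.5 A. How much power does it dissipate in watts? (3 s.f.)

925 W

ρ = 46.8 μΩ·cm = 4.68×10^-7 Ω·m
A = m/(density·L) = 0.0292/(8370×7.22) = 4.8319e-07 m²
R = ρL/A = (4.68×10^-7)(7.22)/(4.8319e-07) = 6.993 Ω
P = I²R = (11.5)² × 6.993 = 925 W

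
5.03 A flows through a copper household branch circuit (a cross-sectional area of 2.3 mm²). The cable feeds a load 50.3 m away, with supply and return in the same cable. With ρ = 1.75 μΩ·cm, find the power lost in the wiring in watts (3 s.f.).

19.4 W

ρ = 1.75 μΩ·cm = 1.75×10^-8 Ω·m
A = 2.3 mm² = 2.300e-06 m²
Total conductor length (both ways) L = 2 × 50.3 = 100.6 m
R = ρL/A = (1.75×10^-8)(100.6)/(2.300e-06) = 0.7654 Ω
P = I²R = (5.03)² × 0.7654 = 19.4 W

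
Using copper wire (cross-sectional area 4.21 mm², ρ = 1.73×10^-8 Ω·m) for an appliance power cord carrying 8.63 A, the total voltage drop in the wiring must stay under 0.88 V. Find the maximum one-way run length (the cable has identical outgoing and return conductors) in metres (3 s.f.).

12.4 m

A = 4.21 mm² = 4.210e-06 m²
L_max = V_max·A/(2·ρI) = (0.88)(4.210e-06)/(2×1.73×10^-8×8.63) = 12.4 m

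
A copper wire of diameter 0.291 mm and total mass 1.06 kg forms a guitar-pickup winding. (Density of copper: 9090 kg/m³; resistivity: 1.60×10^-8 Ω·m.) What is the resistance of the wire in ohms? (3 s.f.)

A = π(d/2)² = π(1.4550e-04 m)² = 6.6508e-08 m²
L = m/(density·A) = 1.06/(9090×6.6508e-08) = 1753 m
R = ρL/A = (1.60×10^-8)(1753)/(6.6508e-08) = 422 Ω

422 Ω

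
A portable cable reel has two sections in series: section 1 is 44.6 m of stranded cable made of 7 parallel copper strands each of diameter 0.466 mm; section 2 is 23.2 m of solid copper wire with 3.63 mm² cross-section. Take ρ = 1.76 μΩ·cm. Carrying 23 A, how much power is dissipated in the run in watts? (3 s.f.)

ρ = 1.76 μΩ·cm = 1.76×10^-8 Ω·m
Section 1: A_strand = π(2.3300e-04)² = 1.706e-07 m²; R₁ = ρL/(N·A_s) = (1.76×10^-8)(44.6)/(7×1.706e-07) = 0.6575 Ω
Section 2: A = 3.63 mm² = 3.630e-06 m²
R₂ = (1.76×10^-8)(23.2)/(3.630e-06) = 0.1125 Ω
R = R₁ + R₂ = 0.77 Ω
P = I²R = (23)² × 0.77 = 407 W

407 W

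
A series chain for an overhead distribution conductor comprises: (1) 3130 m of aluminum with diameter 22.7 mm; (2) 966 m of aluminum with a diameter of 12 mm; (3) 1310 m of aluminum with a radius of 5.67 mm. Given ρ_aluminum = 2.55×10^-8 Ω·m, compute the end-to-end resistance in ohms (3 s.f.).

0.746 Ω

Seg 1: A = π(d/2)² = π(1.1350e-02 m)² = 4.047e-04 m²
R_1 = (2.55×10^-8)(3130)/(4.047e-04) = 0.1972 Ω
Seg 2: A = π(d/2)² = π(6.0000e-03 m)² = 1.131e-04 m²
R_2 = (2.55×10^-8)(966)/(1.131e-04) = 0.2178 Ω
Seg 3: A = πr² = π(5.6700e-03 m)² = 1.010e-04 m²
R_3 = (2.55×10^-8)(1310)/(1.010e-04) = 0.3307 Ω
R_total = R_1 + R_2 + R_3 = 0.746 Ω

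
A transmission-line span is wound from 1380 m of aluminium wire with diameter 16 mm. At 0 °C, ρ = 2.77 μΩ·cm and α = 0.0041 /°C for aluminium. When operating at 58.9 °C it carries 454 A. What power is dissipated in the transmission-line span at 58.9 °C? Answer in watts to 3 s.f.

ρ = 2.77 μΩ·cm = 2.77×10^-8 Ω·m
A = π(d/2)² = π(8.0000e-03 m)² = 2.011e-04 m²
R₍0₎ = ρL/A = (2.77×10^-8)(1380)/(2.011e-04) = 0.1901 Ω
R₍58.9₎ = R₍0₎(1 + αΔT) = 0.1901 × (1 + 0.0041×58.9) = 0.236 Ω
P = I²R = (454)² × 0.236 = 48700 W

48700 W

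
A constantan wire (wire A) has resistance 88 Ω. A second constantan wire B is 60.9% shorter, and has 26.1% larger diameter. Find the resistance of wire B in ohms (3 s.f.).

R ∝ L/d², so R_B/R_A = (1 − 60.9/100) × (1 + 26.1/100)⁻²
= 0.391 × 0.6289 = 0.2459
R_B = 0.2459 × 88 = 21.6 Ω

21.6 Ω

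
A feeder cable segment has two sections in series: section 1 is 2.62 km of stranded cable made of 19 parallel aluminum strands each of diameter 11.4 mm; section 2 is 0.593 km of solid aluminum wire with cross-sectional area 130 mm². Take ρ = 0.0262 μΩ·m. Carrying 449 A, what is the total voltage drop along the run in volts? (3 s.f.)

ρ = 0.0262 μΩ·m = 2.62×10^-8 Ω·m
Section 1: A_strand = π(5.7000e-03)² = 1.021e-04 m²; R₁ = ρL/(N·A_s) = (2.62×10^-8)(2620)/(19×1.021e-04) = 0.0354 Ω
Section 2: A = 130 mm² = 1.300e-04 m²
R₂ = (2.62×10^-8)(593)/(1.300e-04) = 0.1195 Ω
R = R₁ + R₂ = 0.1549 Ω
V = IR = 449 × 0.1549 = 69.6 V

69.6 V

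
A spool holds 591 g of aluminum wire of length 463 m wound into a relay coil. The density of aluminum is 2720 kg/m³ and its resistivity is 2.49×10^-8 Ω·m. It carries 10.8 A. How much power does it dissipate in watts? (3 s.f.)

A = m/(density·L) = 0.591/(2720×463) = 4.6929e-07 m²
R = ρL/A = (2.49×10^-8)(463)/(4.6929e-07) = 24.57 Ω
P = I²R = (10.8)² × 24.57 = 2870 W

2870 W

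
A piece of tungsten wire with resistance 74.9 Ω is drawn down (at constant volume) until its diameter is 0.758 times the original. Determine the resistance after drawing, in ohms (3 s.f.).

Volume constant ⇒ L' = L/r² with r = 0.758. R' = ρL'/A' = ρ(L/r²)/(πr²d₀²/4) = R/r⁴.
R' = 3.029 × 74.9 = 227 Ω

227 Ω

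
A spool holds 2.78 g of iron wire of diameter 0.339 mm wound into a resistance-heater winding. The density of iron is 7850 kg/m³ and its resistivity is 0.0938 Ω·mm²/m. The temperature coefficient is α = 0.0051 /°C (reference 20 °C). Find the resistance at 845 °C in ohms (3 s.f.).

21.2 Ω

ρ = 0.0938 Ω·mm²/m = 9.38×10^-8 Ω·m
A = π(d/2)² = π(1.6950e-04 m)² = 9.0259e-08 m²
L = m/(density·A) = 0.00278/(7850×9.0259e-08) = 3.924 m
R = ρL/A = (9.38×10^-8)(3.924)/(9.0259e-08) = 4.078 Ω
R(845 °C) = 4.078 × (1 + 0.0051×825) = 21.2 Ω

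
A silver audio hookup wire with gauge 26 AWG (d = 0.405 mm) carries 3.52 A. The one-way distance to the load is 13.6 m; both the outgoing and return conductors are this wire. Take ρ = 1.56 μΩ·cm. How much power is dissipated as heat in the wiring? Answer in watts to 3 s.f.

ρ = 1.56 μΩ·cm = 1.56×10^-8 Ω·m
A = π(0.405/2 mm)² = π(2.0250e-04 m)² = 1.288e-07 m²
Total conductor length (both ways) L = 2 × 13.6 = 27.2 m
R = ρL/A = (1.56×10^-8)(27.2)/(1.288e-07) = 3.294 Ω
P = I²R = (3.52)² × 3.294 = 40.8 W

40.8 W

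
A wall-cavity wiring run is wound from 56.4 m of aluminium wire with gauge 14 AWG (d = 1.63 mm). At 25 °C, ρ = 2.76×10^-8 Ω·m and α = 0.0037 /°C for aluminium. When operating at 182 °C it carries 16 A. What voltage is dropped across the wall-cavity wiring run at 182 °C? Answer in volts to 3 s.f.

A = π(1.63/2 mm)² = π(8.1500e-04 m)² = 2.087e-06 m²
R₍25₎ = ρL/A = (2.76×10^-8)(56.4)/(2.087e-06) = 0.746 Ω
R₍182₎ = R₍25₎(1 + αΔT) = 0.746 × (1 + 0.0037×157) = 1.179 Ω
V = IR = 16 × 1.179 = 18.9 V

18.9 V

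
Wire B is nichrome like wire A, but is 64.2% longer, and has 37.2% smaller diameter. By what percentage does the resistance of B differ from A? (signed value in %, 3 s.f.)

316%

R ∝ L/d², so R_B/R_A = (1 + 64.2/100) × (1 − 37.2/100)⁻²
= 1.642 × 2.536 = 4.163
(R_B − R_A)/R_A = 4.163 − 1 = 316%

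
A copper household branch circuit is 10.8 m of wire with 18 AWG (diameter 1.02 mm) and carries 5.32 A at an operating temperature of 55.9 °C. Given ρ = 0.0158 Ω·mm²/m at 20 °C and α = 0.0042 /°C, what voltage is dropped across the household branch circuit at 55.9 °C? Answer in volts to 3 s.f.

1.28 V

ρ = 0.0158 Ω·mm²/m = 1.58×10^-8 Ω·m
A = π(1.02/2 mm)² = π(5.1000e-04 m)² = 8.171e-07 m²
R₍20₎ = ρL/A = (1.58×10^-8)(10.8)/(8.171e-07) = 0.2088 Ω
R₍55.9₎ = R₍20₎(1 + αΔT) = 0.2088 × (1 + 0.0042×35.9) = 0.2403 Ω
V = IR = 5.32 × 0.2403 = 1.28 V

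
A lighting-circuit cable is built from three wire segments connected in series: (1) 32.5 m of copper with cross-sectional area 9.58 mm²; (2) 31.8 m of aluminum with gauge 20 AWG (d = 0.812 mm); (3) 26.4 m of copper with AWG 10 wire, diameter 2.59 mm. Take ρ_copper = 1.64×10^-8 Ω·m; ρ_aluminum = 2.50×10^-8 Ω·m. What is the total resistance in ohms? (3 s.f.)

1.67 Ω

Seg 1: A = 9.58 mm² = 9.580e-06 m²
R_1 = (1.64×10^-8)(32.5)/(9.580e-06) = 0.05564 Ω
Seg 2: A = π(0.812/2 mm)² = π(4.0600e-04 m)² = 5.178e-07 m²
R_2 = (2.50×10^-8)(31.8)/(5.178e-07) = 1.535 Ω
Seg 3: A = π(2.59/2 mm)² = π(1.2950e-03 m)² = 5.269e-06 m²
R_3 = (1.64×10^-8)(26.4)/(5.269e-06) = 0.08218 Ω
R_total = R_1 + R_2 + R_3 = 1.67 Ω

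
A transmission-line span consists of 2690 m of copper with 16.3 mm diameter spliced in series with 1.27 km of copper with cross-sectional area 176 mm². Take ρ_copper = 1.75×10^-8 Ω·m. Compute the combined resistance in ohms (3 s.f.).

Segment 1: A = π(d/2)² = π(8.1500e-03 m)² = 2.087e-04 m²
R₁ = ρL/A = (1.75×10^-8)(2690)/(2.087e-04) = 0.2256 Ω
Segment 2: A = 176 mm² = 1.760e-04 m²
R₂ = (1.75×10^-8)(1270)/(1.760e-04) = 0.1263 Ω
R = R₁ + R₂ = 0.352 Ω

0.352 Ω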